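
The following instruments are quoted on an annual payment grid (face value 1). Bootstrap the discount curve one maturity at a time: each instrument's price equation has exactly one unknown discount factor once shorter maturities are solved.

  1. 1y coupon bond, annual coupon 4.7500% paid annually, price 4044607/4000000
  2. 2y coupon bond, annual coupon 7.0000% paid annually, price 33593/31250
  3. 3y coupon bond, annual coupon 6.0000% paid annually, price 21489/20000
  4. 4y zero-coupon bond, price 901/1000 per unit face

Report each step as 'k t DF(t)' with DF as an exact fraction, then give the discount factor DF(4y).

step 1 [1y] bond c/1=19/400: DF=(4044607/4000000 − 19/400·(0))/(1+19/400) = 9653/10000 ≈ 0.965300
step 2 [2y] bond c/1=7/100: DF=(33593/31250 − 7/100·(0.965300))/(1+7/100) = 1883/2000 ≈ 0.941500
step 3 [3y] bond c/1=3/50: DF=(21489/20000 − 3/50·(0.965300+0.941500))/(1+3/50) = 9057/10000 ≈ 0.905700
step 4 [4y] zero: DF = P = 901/1000 ≈ 0.901000

1 1 9653/10000
2 2 1883/2000
3 3 9057/10000
4 4 901/1000
DF(4y) = 901/1000 ≈ 0.901000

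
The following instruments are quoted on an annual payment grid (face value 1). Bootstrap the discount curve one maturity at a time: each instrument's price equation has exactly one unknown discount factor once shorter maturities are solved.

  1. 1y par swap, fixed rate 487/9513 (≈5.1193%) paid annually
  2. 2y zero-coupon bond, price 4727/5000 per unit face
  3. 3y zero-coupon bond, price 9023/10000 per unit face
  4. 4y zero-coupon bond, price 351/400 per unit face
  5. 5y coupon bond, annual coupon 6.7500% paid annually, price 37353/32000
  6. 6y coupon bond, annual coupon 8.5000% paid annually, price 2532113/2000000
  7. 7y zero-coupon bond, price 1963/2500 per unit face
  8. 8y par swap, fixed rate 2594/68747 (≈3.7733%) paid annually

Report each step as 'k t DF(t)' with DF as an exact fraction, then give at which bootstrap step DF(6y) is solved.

step 1 [1y] swap r/1=487/9513: DF=(1 − 487/9513·(0))/(1+487/9513) = 9513/10000 ≈ 0.951300
step 2 [2y] zero: DF = P = 4727/5000 ≈ 0.945400
step 3 [3y] zero: DF = P = 9023/10000 ≈ 0.902300
step 4 [4y] zero: DF = P = 351/400 ≈ 0.877500
step 5 [5y] bond c/1=27/400: DF=(37353/32000 − 27/400·(0.951300+0.945400+0.902300+0.877500))/(1+27/400) = 861/1000 ≈ 0.861000
step 6 [6y] bond c/1=17/200: DF=(2532113/2000000 − 17/200·(0.951300+0.945400+0.902300+0.877500+0.861000))/(1+17/200) = 4057/5000 ≈ 0.811400
step 7 [7y] zero: DF = P = 1963/2500 ≈ 0.785200
step 8 [8y] swap r/1=2594/68747: DF=(1 − 2594/68747·(0.951300+0.945400+0.902300+0.877500+0.861000+0.811400+0.785200))/(1+2594/68747) = 3703/5000 ≈ 0.740600

1 1 9513/10000
2 2 4727/5000
3 3 9023/10000
4 4 351/400
5 5 861/1000
6 6 4057/5000
7 7 1963/2500
8 8 3703/5000
DF(6y) is solved at step 6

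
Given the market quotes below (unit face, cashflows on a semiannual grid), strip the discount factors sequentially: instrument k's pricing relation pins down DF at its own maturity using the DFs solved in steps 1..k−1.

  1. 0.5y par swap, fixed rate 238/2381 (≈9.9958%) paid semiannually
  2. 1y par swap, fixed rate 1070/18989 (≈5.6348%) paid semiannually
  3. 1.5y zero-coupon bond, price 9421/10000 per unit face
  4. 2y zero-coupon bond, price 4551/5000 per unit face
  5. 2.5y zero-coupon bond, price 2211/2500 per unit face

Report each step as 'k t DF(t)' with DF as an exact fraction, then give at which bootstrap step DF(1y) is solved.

1 1/2 2381/2500
2 1 1893/2000
3 3/2 9421/10000
4 2 4551/5000
5 5/2 2211/2500
DF(1y) is solved at step 2

step 1 [0.5y] swap r/2=119/2381: DF=(1 − 119/2381·(0))/(1+119/2381) = 2381/2500 ≈ 0.952400
step 2 [1y] swap r/2=535/18989: DF=(1 − 535/18989·(0.952400))/(1+535/18989) = 1893/2000 ≈ 0.946500
step 3 [1.5y] zero: DF = P = 9421/10000 ≈ 0.942100
step 4 [2y] zero: DF = P = 4551/5000 ≈ 0.910200
step 5 [2.5y] zero: DF = P = 2211/2500 ≈ 0.884400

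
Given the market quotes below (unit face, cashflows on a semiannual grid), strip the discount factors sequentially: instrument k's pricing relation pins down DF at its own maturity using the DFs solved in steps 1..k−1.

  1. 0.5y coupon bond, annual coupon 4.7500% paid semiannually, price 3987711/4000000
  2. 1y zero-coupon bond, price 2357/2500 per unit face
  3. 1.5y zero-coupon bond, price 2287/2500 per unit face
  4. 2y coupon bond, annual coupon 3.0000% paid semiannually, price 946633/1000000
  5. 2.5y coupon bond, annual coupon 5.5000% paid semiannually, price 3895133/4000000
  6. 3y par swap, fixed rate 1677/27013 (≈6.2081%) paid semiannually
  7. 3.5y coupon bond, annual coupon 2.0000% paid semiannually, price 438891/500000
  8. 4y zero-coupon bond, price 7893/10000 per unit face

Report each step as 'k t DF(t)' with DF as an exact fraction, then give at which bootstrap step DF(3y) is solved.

step 1 [0.5y] bond c/2=19/800: DF=(3987711/4000000 − 19/800·(0))/(1+19/800) = 4869/5000 ≈ 0.973800
step 2 [1y] zero: DF = P = 2357/2500 ≈ 0.942800
step 3 [1.5y] zero: DF = P = 2287/2500 ≈ 0.914800
step 4 [2y] bond c/2=3/200: DF=(946633/1000000 − 3/200·(0.973800+0.942800+0.914800))/(1+3/200) = 2227/2500 ≈ 0.890800
step 5 [2.5y] bond c/2=11/400: DF=(3895133/4000000 − 11/400·(0.973800+0.942800+0.914800+0.890800))/(1+11/400) = 8481/10000 ≈ 0.848100
step 6 [3y] swap r/2=1677/54026: DF=(1 − 1677/54026·(0.973800+0.942800+0.914800+0.890800+0.848100))/(1+1677/54026) = 8323/10000 ≈ 0.832300
step 7 [3.5y] bond c/2=1/100: DF=(438891/500000 − 1/100·(0.973800+0.942800+0.914800+0.890800+0.848100+0.832300))/(1+1/100) = 2039/2500 ≈ 0.815600
step 8 [4y] zero: DF = P = 7893/10000 ≈ 0.789300

1 1/2 4869/5000
2 1 2357/2500
3 3/2 2287/2500
4 2 2227/2500
5 5/2 8481/10000
6 3 8323/10000
7 7/2 2039/2500
8 4 7893/10000
DF(3y) is solved at step 6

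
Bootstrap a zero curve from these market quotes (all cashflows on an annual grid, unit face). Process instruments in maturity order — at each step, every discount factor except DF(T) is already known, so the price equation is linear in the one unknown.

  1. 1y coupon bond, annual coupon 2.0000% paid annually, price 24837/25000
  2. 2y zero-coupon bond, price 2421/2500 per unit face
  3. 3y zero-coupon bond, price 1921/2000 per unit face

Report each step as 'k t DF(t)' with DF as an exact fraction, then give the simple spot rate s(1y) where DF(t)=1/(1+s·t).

step 1 [1y] bond c/1=1/50: DF=(24837/25000 − 1/50·(0))/(1+1/50) = 487/500 ≈ 0.974000
step 2 [2y] zero: DF = P = 2421/2500 ≈ 0.968400
step 3 [3y] zero: DF = P = 1921/2000 ≈ 0.960500

1 1 487/500
2 2 2421/2500
3 3 1921/2000
s(1y) = (1/(487/500) − 1)/(1) = 13/487 ≈ 2.6694%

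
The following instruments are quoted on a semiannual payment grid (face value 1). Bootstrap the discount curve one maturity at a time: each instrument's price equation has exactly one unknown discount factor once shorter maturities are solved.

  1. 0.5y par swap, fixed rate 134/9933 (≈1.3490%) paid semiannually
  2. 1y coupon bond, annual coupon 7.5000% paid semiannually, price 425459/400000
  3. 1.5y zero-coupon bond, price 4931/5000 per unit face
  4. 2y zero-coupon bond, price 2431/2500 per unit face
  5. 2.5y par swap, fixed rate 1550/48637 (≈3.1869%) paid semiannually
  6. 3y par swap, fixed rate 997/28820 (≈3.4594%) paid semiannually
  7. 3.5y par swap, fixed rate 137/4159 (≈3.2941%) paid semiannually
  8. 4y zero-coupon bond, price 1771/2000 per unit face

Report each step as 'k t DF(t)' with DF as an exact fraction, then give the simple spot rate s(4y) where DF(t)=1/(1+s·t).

step 1 [0.5y] swap r/2=67/9933: DF=(1 − 67/9933·(0))/(1+67/9933) = 9933/10000 ≈ 0.993300
step 2 [1y] bond c/2=3/80: DF=(425459/400000 − 3/80·(0.993300))/(1+3/80) = 9893/10000 ≈ 0.989300
step 3 [1.5y] zero: DF = P = 4931/5000 ≈ 0.986200
step 4 [2y] zero: DF = P = 2431/2500 ≈ 0.972400
step 5 [2.5y] swap r/2=775/48637: DF=(1 − 775/48637·(0.993300+0.989300+0.986200+0.972400))/(1+775/48637) = 369/400 ≈ 0.922500
step 6 [3y] swap r/2=997/57640: DF=(1 − 997/57640·(0.993300+0.989300+0.986200+0.972400+0.922500))/(1+997/57640) = 9003/10000 ≈ 0.900300
step 7 [3.5y] swap r/2=137/8318: DF=(1 − 137/8318·(0.993300+0.989300+0.986200+0.972400+0.922500+0.900300))/(1+137/8318) = 1113/1250 ≈ 0.890400
step 8 [4y] zero: DF = P = 1771/2000 ≈ 0.885500

1 1/2 9933/10000
2 1 9893/10000
3 3/2 4931/5000
4 2 2431/2500
5 5/2 369/400
6 3 9003/10000
7 7/2 1113/1250
8 4 1771/2000
s(4y) = (1/(1771/2000) − 1)/(4) = 229/7084 ≈ 3.2326%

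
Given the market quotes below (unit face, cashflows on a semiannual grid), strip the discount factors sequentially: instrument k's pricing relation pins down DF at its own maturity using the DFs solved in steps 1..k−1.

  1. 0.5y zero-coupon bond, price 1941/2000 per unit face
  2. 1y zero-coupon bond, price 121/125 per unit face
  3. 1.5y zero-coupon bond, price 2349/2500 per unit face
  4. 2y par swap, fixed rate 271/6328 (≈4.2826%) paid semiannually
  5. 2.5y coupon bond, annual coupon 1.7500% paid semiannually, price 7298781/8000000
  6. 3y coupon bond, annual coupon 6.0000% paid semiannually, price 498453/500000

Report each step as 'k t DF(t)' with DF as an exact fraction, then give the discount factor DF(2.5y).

1 1/2 1941/2000
2 1 121/125
3 3/2 2349/2500
4 2 9187/10000
5 5/2 1743/2000
6 3 8319/10000
DF(2.5y) = 1743/2000 ≈ 0.871500

step 1 [0.5y] zero: DF = P = 1941/2000 ≈ 0.970500
step 2 [1y] zero: DF = P = 121/125 ≈ 0.968000
step 3 [1.5y] zero: DF = P = 2349/2500 ≈ 0.939600
step 4 [2y] swap r/2=271/12656: DF=(1 − 271/12656·(0.970500+0.968000+0.939600))/(1+271/12656) = 9187/10000 ≈ 0.918700
step 5 [2.5y] bond c/2=7/800: DF=(7298781/8000000 − 7/800·(0.970500+0.968000+0.939600+0.918700))/(1+7/800) = 1743/2000 ≈ 0.871500
step 6 [3y] bond c/2=3/100: DF=(498453/500000 − 3/100·(0.970500+0.968000+0.939600+0.918700+0.871500))/(1+3/100) = 8319/10000 ≈ 0.831900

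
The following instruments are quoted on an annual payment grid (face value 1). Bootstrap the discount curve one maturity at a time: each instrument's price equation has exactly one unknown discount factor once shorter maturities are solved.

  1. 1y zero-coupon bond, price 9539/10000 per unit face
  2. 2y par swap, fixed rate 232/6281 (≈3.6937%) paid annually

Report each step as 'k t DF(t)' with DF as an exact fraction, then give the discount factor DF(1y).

1 1 9539/10000
2 2 1163/1250
DF(1y) = 9539/10000 ≈ 0.953900

step 1 [1y] zero: DF = P = 9539/10000 ≈ 0.953900
step 2 [2y] swap r/1=232/6281: DF=(1 − 232/6281·(0.953900))/(1+232/6281) = 1163/1250 ≈ 0.930400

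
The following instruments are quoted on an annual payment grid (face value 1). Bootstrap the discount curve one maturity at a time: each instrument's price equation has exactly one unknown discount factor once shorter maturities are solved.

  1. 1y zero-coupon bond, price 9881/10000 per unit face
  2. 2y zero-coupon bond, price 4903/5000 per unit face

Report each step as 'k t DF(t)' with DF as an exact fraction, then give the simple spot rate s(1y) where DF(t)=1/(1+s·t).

step 1 [1y] zero: DF = P = 9881/10000 ≈ 0.988100
step 2 [2y] zero: DF = P = 4903/5000 ≈ 0.980600

1 1 9881/10000
2 2 4903/5000
s(1y) = (1/(9881/10000) − 1)/(1) = 119/9881 ≈ 1.2043%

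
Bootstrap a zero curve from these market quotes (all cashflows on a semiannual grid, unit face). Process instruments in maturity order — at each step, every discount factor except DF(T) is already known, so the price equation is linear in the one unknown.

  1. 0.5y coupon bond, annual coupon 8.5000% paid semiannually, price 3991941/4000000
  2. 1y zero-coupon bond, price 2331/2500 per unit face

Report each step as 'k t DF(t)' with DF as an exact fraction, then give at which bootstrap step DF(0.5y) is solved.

1 1/2 9573/10000
2 1 2331/2500
DF(0.5y) is solved at step 1

step 1 [0.5y] bond c/2=17/400: DF=(3991941/4000000 − 17/400·(0))/(1+17/400) = 9573/10000 ≈ 0.957300
step 2 [1y] zero: DF = P = 2331/2500 ≈ 0.932400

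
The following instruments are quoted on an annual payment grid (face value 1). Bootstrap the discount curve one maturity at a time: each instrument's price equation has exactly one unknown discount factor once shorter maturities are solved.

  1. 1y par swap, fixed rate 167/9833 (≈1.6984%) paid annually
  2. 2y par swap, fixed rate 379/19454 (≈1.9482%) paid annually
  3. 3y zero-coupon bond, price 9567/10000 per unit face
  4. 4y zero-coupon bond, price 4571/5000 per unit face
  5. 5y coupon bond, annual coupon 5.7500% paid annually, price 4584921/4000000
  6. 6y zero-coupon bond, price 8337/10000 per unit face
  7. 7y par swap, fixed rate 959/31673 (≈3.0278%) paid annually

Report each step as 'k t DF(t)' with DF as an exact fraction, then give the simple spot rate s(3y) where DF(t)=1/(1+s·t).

step 1 [1y] swap r/1=167/9833: DF=(1 − 167/9833·(0))/(1+167/9833) = 9833/10000 ≈ 0.983300
step 2 [2y] swap r/1=379/19454: DF=(1 − 379/19454·(0.983300))/(1+379/19454) = 9621/10000 ≈ 0.962100
step 3 [3y] zero: DF = P = 9567/10000 ≈ 0.956700
step 4 [4y] zero: DF = P = 4571/5000 ≈ 0.914200
step 5 [5y] bond c/1=23/400: DF=(4584921/4000000 − 23/400·(0.983300+0.962100+0.956700+0.914200))/(1+23/400) = 2191/2500 ≈ 0.876400
step 6 [6y] zero: DF = P = 8337/10000 ≈ 0.833700
step 7 [7y] swap r/1=959/31673: DF=(1 − 959/31673·(0.983300+0.962100+0.956700+0.914200+0.876400+0.833700))/(1+959/31673) = 4041/5000 ≈ 0.808200

1 1 9833/10000
2 2 9621/10000
3 3 9567/10000
4 4 4571/5000
5 5 2191/2500
6 6 8337/10000
7 7 4041/5000
s(3y) = (1/(9567/10000) − 1)/(3) = 433/28701 ≈ 1.5087%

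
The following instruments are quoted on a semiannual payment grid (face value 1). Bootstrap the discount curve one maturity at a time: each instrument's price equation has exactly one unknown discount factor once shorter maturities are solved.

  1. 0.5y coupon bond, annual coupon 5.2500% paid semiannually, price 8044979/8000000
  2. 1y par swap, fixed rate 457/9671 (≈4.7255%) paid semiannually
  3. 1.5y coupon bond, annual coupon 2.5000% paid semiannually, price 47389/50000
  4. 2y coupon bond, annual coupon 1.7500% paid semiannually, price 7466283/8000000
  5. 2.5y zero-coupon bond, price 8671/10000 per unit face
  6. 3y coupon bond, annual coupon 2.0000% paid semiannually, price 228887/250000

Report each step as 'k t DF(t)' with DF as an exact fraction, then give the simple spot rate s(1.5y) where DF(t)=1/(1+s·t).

1 1/2 9799/10000
2 1 9543/10000
3 3/2 4561/5000
4 2 1801/2000
5 5/2 8671/10000
6 3 538/625
s(1.5y) = (1/(4561/5000) − 1)/(3/2) = 878/13683 ≈ 6.4167%

step 1 [0.5y] bond c/2=21/800: DF=(8044979/8000000 − 21/800·(0))/(1+21/800) = 9799/10000 ≈ 0.979900
step 2 [1y] swap r/2=457/19342: DF=(1 − 457/19342·(0.979900))/(1+457/19342) = 9543/10000 ≈ 0.954300
step 3 [1.5y] bond c/2=1/80: DF=(47389/50000 − 1/80·(0.979900+0.954300))/(1+1/80) = 4561/5000 ≈ 0.912200
step 4 [2y] bond c/2=7/800: DF=(7466283/8000000 − 7/800·(0.979900+0.954300+0.912200))/(1+7/800) = 1801/2000 ≈ 0.900500
step 5 [2.5y] zero: DF = P = 8671/10000 ≈ 0.867100
step 6 [3y] bond c/2=1/100: DF=(228887/250000 − 1/100·(0.979900+0.954300+0.912200+0.900500+0.867100))/(1+1/100) = 538/625 ≈ 0.860800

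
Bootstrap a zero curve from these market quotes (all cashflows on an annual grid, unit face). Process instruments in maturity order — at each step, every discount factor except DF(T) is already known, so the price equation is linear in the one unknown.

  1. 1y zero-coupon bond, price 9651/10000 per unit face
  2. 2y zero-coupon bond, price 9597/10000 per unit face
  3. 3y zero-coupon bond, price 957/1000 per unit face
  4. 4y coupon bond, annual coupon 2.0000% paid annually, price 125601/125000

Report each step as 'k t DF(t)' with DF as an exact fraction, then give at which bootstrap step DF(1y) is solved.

step 1 [1y] zero: DF = P = 9651/10000 ≈ 0.965100
step 2 [2y] zero: DF = P = 9597/10000 ≈ 0.959700
step 3 [3y] zero: DF = P = 957/1000 ≈ 0.957000
step 4 [4y] bond c/1=1/50: DF=(125601/125000 − 1/50·(0.965100+0.959700+0.957000))/(1+1/50) = 4643/5000 ≈ 0.928600

1 1 9651/10000
2 2 9597/10000
3 3 957/1000
4 4 4643/5000
DF(1y) is solved at step 1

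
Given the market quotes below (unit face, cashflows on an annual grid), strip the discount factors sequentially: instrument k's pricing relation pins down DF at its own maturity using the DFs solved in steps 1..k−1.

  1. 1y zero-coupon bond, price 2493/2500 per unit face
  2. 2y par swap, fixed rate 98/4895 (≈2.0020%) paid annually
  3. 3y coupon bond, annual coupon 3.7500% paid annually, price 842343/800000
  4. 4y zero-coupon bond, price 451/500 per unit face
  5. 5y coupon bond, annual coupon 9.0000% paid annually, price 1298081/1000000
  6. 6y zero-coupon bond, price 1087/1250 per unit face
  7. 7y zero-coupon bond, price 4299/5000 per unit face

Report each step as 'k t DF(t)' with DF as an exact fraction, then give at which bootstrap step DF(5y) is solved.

step 1 [1y] zero: DF = P = 2493/2500 ≈ 0.997200
step 2 [2y] swap r/1=98/4895: DF=(1 − 98/4895·(0.997200))/(1+98/4895) = 1201/1250 ≈ 0.960800
step 3 [3y] bond c/1=3/80: DF=(842343/800000 − 3/80·(0.997200+0.960800))/(1+3/80) = 9441/10000 ≈ 0.944100
step 4 [4y] zero: DF = P = 451/500 ≈ 0.902000
step 5 [5y] bond c/1=9/100: DF=(1298081/1000000 − 9/100·(0.997200+0.960800+0.944100+0.902000))/(1+9/100) = 548/625 ≈ 0.876800
step 6 [6y] zero: DF = P = 1087/1250 ≈ 0.869600
step 7 [7y] zero: DF = P = 4299/5000 ≈ 0.859800

1 1 2493/2500
2 2 1201/1250
3 3 9441/10000
4 4 451/500
5 5 548/625
6 6 1087/1250
7 7 4299/5000
DF(5y) is solved at step 5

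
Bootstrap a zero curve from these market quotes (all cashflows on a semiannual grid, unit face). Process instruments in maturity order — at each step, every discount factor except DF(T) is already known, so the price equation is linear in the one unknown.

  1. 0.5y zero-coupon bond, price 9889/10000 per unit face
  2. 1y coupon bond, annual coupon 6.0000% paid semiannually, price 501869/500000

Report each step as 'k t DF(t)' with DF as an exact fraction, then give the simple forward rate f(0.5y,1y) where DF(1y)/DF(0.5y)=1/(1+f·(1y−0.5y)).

step 1 [0.5y] zero: DF = P = 9889/10000 ≈ 0.988900
step 2 [1y] bond c/2=3/100: DF=(501869/500000 − 3/100·(0.988900))/(1+3/100) = 9457/10000 ≈ 0.945700

1 1/2 9889/10000
2 1 9457/10000
f(0.5y,1y) = ((9889/10000)/(9457/10000) − 1)/(1/2) = 864/9457 ≈ 9.1361%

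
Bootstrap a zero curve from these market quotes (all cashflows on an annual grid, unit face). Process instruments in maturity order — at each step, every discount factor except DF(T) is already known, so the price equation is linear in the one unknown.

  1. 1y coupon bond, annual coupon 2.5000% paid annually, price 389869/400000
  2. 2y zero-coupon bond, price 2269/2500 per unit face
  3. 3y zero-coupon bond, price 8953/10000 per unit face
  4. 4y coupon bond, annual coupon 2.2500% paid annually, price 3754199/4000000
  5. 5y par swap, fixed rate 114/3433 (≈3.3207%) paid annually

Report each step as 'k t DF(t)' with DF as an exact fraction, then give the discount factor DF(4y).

1 1 9509/10000
2 2 2269/2500
3 3 8953/10000
4 4 8573/10000
5 5 4259/5000
DF(4y) = 8573/10000 ≈ 0.857300

step 1 [1y] bond c/1=1/40: DF=(389869/400000 − 1/40·(0))/(1+1/40) = 9509/10000 ≈ 0.950900
step 2 [2y] zero: DF = P = 2269/2500 ≈ 0.907600
step 3 [3y] zero: DF = P = 8953/10000 ≈ 0.895300
step 4 [4y] bond c/1=9/400: DF=(3754199/4000000 − 9/400·(0.950900+0.907600+0.895300))/(1+9/400) = 8573/10000 ≈ 0.857300
step 5 [5y] swap r/1=114/3433: DF=(1 − 114/3433·(0.950900+0.907600+0.895300+0.857300))/(1+114/3433) = 4259/5000 ≈ 0.851800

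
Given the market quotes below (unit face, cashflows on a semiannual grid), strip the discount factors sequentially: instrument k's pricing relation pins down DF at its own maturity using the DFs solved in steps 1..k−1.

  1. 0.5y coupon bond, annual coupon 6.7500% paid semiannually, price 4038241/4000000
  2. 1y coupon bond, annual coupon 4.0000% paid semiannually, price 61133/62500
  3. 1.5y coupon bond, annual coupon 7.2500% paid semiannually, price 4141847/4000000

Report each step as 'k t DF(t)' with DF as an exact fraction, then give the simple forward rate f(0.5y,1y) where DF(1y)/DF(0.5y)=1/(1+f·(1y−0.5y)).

1 1/2 4883/5000
2 1 4699/5000
3 3/2 4661/5000
f(0.5y,1y) = ((4883/5000)/(4699/5000) − 1)/(1/2) = 368/4699 ≈ 7.8315%

step 1 [0.5y] bond c/2=27/800: DF=(4038241/4000000 − 27/800·(0))/(1+27/800) = 4883/5000 ≈ 0.976600
step 2 [1y] bond c/2=1/50: DF=(61133/62500 − 1/50·(0.976600))/(1+1/50) = 4699/5000 ≈ 0.939800
step 3 [1.5y] bond c/2=29/800: DF=(4141847/4000000 − 29/800·(0.976600+0.939800))/(1+29/800) = 4661/5000 ≈ 0.932200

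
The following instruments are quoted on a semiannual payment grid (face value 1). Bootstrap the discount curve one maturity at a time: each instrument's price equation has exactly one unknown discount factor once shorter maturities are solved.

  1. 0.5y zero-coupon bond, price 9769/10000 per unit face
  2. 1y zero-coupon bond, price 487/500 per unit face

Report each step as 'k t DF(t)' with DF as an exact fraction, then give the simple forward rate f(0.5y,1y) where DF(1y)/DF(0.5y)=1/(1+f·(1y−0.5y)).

step 1 [0.5y] zero: DF = P = 9769/10000 ≈ 0.976900
step 2 [1y] zero: DF = P = 487/500 ≈ 0.974000

1 1/2 9769/10000
2 1 487/500
f(0.5y,1y) = ((9769/10000)/(487/500) − 1)/(1/2) = 29/4870 ≈ 0.5955%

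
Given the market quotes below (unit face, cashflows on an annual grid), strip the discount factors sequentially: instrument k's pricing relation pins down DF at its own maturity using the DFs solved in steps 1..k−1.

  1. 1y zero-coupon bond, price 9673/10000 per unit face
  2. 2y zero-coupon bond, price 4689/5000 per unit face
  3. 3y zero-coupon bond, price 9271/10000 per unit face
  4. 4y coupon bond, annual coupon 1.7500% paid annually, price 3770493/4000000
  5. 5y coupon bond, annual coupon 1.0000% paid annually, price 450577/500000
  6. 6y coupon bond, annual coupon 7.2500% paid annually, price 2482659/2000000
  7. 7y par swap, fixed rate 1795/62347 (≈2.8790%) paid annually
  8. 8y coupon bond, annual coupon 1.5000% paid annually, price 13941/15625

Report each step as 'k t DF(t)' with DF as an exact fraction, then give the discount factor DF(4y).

1 1 9673/10000
2 2 4689/5000
3 3 9271/10000
4 4 8777/10000
5 5 1711/2000
6 6 1061/1250
7 7 1641/2000
8 8 7869/10000
DF(4y) = 8777/10000 ≈ 0.877700

step 1 [1y] zero: DF = P = 9673/10000 ≈ 0.967300
step 2 [2y] zero: DF = P = 4689/5000 ≈ 0.937800
step 3 [3y] zero: DF = P = 9271/10000 ≈ 0.927100
step 4 [4y] bond c/1=7/400: DF=(3770493/4000000 − 7/400·(0.967300+0.937800+0.927100))/(1+7/400) = 8777/10000 ≈ 0.877700
step 5 [5y] bond c/1=1/100: DF=(450577/500000 − 1/100·(0.967300+0.937800+0.927100+0.877700))/(1+1/100) = 1711/2000 ≈ 0.855500
step 6 [6y] bond c/1=29/400: DF=(2482659/2000000 − 29/400·(0.967300+0.937800+0.927100+0.877700+0.855500))/(1+29/400) = 1061/1250 ≈ 0.848800
step 7 [7y] swap r/1=1795/62347: DF=(1 − 1795/62347·(0.967300+0.937800+0.927100+0.877700+0.855500+0.848800))/(1+1795/62347) = 1641/2000 ≈ 0.820500
step 8 [8y] bond c/1=3/200: DF=(13941/15625 − 3/200·(0.967300+0.937800+0.927100+0.877700+0.855500+0.848800+0.820500))/(1+3/200) = 7869/10000 ≈ 0.786900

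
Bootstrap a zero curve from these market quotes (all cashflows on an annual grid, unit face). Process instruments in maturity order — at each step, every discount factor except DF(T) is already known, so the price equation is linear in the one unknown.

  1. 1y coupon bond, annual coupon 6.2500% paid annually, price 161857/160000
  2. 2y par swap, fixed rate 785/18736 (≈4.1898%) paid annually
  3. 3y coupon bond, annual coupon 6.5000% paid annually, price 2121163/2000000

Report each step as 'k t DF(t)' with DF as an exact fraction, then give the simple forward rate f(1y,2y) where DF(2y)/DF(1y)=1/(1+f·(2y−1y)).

step 1 [1y] bond c/1=1/16: DF=(161857/160000 − 1/16·(0))/(1+1/16) = 9521/10000 ≈ 0.952100
step 2 [2y] swap r/1=785/18736: DF=(1 − 785/18736·(0.952100))/(1+785/18736) = 1843/2000 ≈ 0.921500
step 3 [3y] bond c/1=13/200: DF=(2121163/2000000 − 13/200·(0.952100+0.921500))/(1+13/200) = 1763/2000 ≈ 0.881500

1 1 9521/10000
2 2 1843/2000
3 3 1763/2000
f(1y,2y) = ((9521/10000)/(1843/2000) − 1)/(1) = 306/9215 ≈ 3.3207%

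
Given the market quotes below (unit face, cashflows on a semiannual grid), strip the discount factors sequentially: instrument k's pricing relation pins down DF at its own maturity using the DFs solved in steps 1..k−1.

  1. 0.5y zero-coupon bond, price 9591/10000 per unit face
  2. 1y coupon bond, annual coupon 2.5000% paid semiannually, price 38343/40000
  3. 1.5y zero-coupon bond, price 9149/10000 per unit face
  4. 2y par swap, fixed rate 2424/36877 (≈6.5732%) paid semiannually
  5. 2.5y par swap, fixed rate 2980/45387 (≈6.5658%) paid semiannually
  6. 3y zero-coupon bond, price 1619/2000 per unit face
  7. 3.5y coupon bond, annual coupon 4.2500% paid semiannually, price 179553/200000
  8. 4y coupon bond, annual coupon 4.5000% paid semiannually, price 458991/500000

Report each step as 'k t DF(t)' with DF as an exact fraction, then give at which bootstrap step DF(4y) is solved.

step 1 [0.5y] zero: DF = P = 9591/10000 ≈ 0.959100
step 2 [1y] bond c/2=1/80: DF=(38343/40000 − 1/80·(0.959100))/(1+1/80) = 9349/10000 ≈ 0.934900
step 3 [1.5y] zero: DF = P = 9149/10000 ≈ 0.914900
step 4 [2y] swap r/2=1212/36877: DF=(1 − 1212/36877·(0.959100+0.934900+0.914900))/(1+1212/36877) = 2197/2500 ≈ 0.878800
step 5 [2.5y] swap r/2=1490/45387: DF=(1 − 1490/45387·(0.959100+0.934900+0.914900+0.878800))/(1+1490/45387) = 851/1000 ≈ 0.851000
step 6 [3y] zero: DF = P = 1619/2000 ≈ 0.809500
step 7 [3.5y] bond c/2=17/800: DF=(179553/200000 − 17/800·(0.959100+0.934900+0.914900+0.878800+0.851000+0.809500))/(1+17/800) = 3839/5000 ≈ 0.767800
step 8 [4y] bond c/2=9/400: DF=(458991/500000 − 9/400·(0.959100+0.934900+0.914900+0.878800+0.851000+0.809500+0.767800))/(1+9/400) = 477/625 ≈ 0.763200

1 1/2 9591/10000
2 1 9349/10000
3 3/2 9149/10000
4 2 2197/2500
5 5/2 851/1000
6 3 1619/2000
7 7/2 3839/5000
8 4 477/625
DF(4y) is solved at step 8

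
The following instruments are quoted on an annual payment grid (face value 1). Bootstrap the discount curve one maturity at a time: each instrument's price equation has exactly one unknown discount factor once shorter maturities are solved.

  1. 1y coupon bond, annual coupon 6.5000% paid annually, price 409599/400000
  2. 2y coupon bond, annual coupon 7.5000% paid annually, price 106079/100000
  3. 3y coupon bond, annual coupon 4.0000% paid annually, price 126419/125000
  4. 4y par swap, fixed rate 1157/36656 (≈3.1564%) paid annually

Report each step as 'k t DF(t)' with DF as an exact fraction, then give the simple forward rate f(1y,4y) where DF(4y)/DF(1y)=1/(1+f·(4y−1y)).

1 1 1923/2000
2 2 9197/10000
3 3 9001/10000
4 4 8843/10000
f(1y,4y) = ((1923/2000)/(8843/10000) − 1)/(3) = 772/26529 ≈ 2.9100%

step 1 [1y] bond c/1=13/200: DF=(409599/400000 − 13/200·(0))/(1+13/200) = 1923/2000 ≈ 0.961500
step 2 [2y] bond c/1=3/40: DF=(106079/100000 − 3/40·(0.961500))/(1+3/40) = 9197/10000 ≈ 0.919700
step 3 [3y] bond c/1=1/25: DF=(126419/125000 − 1/25·(0.961500+0.919700))/(1+1/25) = 9001/10000 ≈ 0.900100
step 4 [4y] swap r/1=1157/36656: DF=(1 − 1157/36656·(0.961500+0.919700+0.900100))/(1+1157/36656) = 8843/10000 ≈ 0.884300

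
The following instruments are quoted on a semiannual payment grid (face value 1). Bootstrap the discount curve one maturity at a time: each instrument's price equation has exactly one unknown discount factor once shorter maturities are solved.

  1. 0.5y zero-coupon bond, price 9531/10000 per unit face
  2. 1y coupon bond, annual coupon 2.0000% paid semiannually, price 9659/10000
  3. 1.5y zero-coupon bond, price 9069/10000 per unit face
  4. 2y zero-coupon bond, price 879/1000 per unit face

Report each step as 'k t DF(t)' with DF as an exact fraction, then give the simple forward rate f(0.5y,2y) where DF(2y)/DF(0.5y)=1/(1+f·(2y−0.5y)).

step 1 [0.5y] zero: DF = P = 9531/10000 ≈ 0.953100
step 2 [1y] bond c/2=1/100: DF=(9659/10000 − 1/100·(0.953100))/(1+1/100) = 9469/10000 ≈ 0.946900
step 3 [1.5y] zero: DF = P = 9069/10000 ≈ 0.906900
step 4 [2y] zero: DF = P = 879/1000 ≈ 0.879000

1 1/2 9531/10000
2 1 9469/10000
3 3/2 9069/10000
4 2 879/1000
f(0.5y,2y) = ((9531/10000)/(879/1000) − 1)/(3/2) = 247/4395 ≈ 5.6200%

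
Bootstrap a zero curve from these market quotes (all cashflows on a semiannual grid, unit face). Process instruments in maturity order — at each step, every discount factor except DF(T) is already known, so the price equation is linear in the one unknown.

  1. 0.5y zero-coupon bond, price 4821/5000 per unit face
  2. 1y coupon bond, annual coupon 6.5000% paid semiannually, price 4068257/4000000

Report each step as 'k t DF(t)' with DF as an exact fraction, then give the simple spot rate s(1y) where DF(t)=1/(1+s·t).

step 1 [0.5y] zero: DF = P = 4821/5000 ≈ 0.964200
step 2 [1y] bond c/2=13/400: DF=(4068257/4000000 − 13/400·(0.964200))/(1+13/400) = 9547/10000 ≈ 0.954700

1 1/2 4821/5000
2 1 9547/10000
s(1y) = (1/(9547/10000) − 1)/(1) = 453/9547 ≈ 4.7449%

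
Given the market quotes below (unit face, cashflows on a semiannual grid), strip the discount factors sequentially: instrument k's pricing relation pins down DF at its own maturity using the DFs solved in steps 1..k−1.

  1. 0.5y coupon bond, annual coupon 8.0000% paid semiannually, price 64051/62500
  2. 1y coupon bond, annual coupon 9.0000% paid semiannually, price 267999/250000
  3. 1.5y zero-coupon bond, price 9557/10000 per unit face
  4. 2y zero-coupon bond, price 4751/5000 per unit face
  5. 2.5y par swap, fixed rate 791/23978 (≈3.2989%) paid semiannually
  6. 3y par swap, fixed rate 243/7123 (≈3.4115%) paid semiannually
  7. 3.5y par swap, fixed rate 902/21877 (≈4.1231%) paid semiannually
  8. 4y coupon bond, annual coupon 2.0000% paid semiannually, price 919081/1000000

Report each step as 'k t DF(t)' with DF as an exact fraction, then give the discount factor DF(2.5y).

1 1/2 4927/5000
2 1 4917/5000
3 3/2 9557/10000
4 2 4751/5000
5 5/2 9209/10000
6 3 2257/2500
7 7/2 8647/10000
8 4 169/200
DF(2.5y) = 9209/10000 ≈ 0.920900

step 1 [0.5y] bond c/2=1/25: DF=(64051/62500 − 1/25·(0))/(1+1/25) = 4927/5000 ≈ 0.985400
step 2 [1y] bond c/2=9/200: DF=(267999/250000 − 9/200·(0.985400))/(1+9/200) = 4917/5000 ≈ 0.983400
step 3 [1.5y] zero: DF = P = 9557/10000 ≈ 0.955700
step 4 [2y] zero: DF = P = 4751/5000 ≈ 0.950200
step 5 [2.5y] swap r/2=791/47956: DF=(1 − 791/47956·(0.985400+0.983400+0.955700+0.950200))/(1+791/47956) = 9209/10000 ≈ 0.920900
step 6 [3y] swap r/2=243/14246: DF=(1 − 243/14246·(0.985400+0.983400+0.955700+0.950200+0.920900))/(1+243/14246) = 2257/2500 ≈ 0.902800
step 7 [3.5y] swap r/2=451/21877: DF=(1 − 451/21877·(0.985400+0.983400+0.955700+0.950200+0.920900+0.902800))/(1+451/21877) = 8647/10000 ≈ 0.864700
step 8 [4y] bond c/2=1/100: DF=(919081/1000000 − 1/100·(0.985400+0.983400+0.955700+0.950200+0.920900+0.902800+0.864700))/(1+1/100) = 169/200 ≈ 0.845000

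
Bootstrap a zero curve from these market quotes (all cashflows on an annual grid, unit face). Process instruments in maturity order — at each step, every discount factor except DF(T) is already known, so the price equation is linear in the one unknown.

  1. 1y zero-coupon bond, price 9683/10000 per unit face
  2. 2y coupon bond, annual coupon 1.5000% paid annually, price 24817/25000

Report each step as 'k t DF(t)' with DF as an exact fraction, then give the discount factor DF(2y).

step 1 [1y] zero: DF = P = 9683/10000 ≈ 0.968300
step 2 [2y] bond c/1=3/200: DF=(24817/25000 − 3/200·(0.968300))/(1+3/200) = 9637/10000 ≈ 0.963700

1 1 9683/10000
2 2 9637/10000
DF(2y) = 9637/10000 ≈ 0.963700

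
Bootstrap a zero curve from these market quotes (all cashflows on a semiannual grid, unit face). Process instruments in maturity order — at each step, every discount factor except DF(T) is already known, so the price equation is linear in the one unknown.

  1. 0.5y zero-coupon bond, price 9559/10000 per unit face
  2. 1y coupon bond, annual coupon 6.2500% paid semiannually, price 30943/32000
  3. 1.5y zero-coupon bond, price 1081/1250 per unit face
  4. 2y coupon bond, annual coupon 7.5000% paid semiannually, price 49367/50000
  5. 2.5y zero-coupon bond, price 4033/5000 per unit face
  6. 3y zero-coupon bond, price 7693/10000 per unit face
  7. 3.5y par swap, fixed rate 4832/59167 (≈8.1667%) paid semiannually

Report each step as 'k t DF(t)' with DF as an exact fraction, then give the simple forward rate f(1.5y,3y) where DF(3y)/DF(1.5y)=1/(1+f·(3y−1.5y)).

1 1/2 9559/10000
2 1 9087/10000
3 3/2 1081/1250
4 2 853/1000
5 5/2 4033/5000
6 3 7693/10000
7 7/2 474/625
f(1.5y,3y) = ((1081/1250)/(7693/10000) − 1)/(3/2) = 1910/23079 ≈ 8.2759%

step 1 [0.5y] zero: DF = P = 9559/10000 ≈ 0.955900
step 2 [1y] bond c/2=1/32: DF=(30943/32000 − 1/32·(0.955900))/(1+1/32) = 9087/10000 ≈ 0.908700
step 3 [1.5y] zero: DF = P = 1081/1250 ≈ 0.864800
step 4 [2y] bond c/2=3/80: DF=(49367/50000 − 3/80·(0.955900+0.908700+0.864800))/(1+3/80) = 853/1000 ≈ 0.853000
step 5 [2.5y] zero: DF = P = 4033/5000 ≈ 0.806600
step 6 [3y] zero: DF = P = 7693/10000 ≈ 0.769300
step 7 [3.5y] swap r/2=2416/59167: DF=(1 − 2416/59167·(0.955900+0.908700+0.864800+0.853000+0.806600+0.769300))/(1+2416/59167) = 474/625 ≈ 0.758400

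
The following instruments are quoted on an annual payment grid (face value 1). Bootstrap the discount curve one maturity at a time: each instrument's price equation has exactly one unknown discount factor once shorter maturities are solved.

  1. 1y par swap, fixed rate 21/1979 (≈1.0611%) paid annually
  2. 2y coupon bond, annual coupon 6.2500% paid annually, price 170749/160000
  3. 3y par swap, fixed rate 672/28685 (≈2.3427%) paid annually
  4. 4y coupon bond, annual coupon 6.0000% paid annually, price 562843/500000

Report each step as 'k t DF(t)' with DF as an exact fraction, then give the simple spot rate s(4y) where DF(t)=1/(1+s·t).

1 1 1979/2000
2 2 4731/5000
3 3 583/625
4 4 2249/2500
s(4y) = (1/(2249/2500) − 1)/(4) = 251/8996 ≈ 2.7901%

step 1 [1y] swap r/1=21/1979: DF=(1 − 21/1979·(0))/(1+21/1979) = 1979/2000 ≈ 0.989500
step 2 [2y] bond c/1=1/16: DF=(170749/160000 − 1/16·(0.989500))/(1+1/16) = 4731/5000 ≈ 0.946200
step 3 [3y] swap r/1=672/28685: DF=(1 − 672/28685·(0.989500+0.946200))/(1+672/28685) = 583/625 ≈ 0.932800
step 4 [4y] bond c/1=3/50: DF=(562843/500000 − 3/50·(0.989500+0.946200+0.932800))/(1+3/50) = 2249/2500 ≈ 0.899600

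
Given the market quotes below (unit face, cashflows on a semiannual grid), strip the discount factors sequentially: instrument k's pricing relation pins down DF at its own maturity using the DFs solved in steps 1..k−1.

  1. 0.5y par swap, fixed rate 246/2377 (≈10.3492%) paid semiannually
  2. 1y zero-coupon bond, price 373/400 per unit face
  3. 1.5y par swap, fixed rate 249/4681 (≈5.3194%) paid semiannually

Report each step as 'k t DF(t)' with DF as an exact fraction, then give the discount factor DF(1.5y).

step 1 [0.5y] swap r/2=123/2377: DF=(1 − 123/2377·(0))/(1+123/2377) = 2377/2500 ≈ 0.950800
step 2 [1y] zero: DF = P = 373/400 ≈ 0.932500
step 3 [1.5y] swap r/2=249/9362: DF=(1 − 249/9362·(0.950800+0.932500))/(1+249/9362) = 9253/10000 ≈ 0.925300

1 1/2 2377/2500
2 1 373/400
3 3/2 9253/10000
DF(1.5y) = 9253/10000 ≈ 0.925300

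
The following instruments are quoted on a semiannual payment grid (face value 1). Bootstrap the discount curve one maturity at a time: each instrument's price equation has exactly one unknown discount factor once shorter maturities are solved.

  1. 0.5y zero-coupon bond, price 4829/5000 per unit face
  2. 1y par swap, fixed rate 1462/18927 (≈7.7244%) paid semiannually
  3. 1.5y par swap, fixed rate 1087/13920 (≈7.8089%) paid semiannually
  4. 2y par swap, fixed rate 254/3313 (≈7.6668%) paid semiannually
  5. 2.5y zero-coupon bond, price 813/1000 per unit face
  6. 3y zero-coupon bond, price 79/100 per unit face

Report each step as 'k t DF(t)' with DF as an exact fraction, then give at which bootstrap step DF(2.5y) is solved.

1 1/2 4829/5000
2 1 9269/10000
3 3/2 8913/10000
4 2 8603/10000
5 5/2 813/1000
6 3 79/100
DF(2.5y) is solved at step 5

step 1 [0.5y] zero: DF = P = 4829/5000 ≈ 0.965800
step 2 [1y] swap r/2=731/18927: DF=(1 − 731/18927·(0.965800))/(1+731/18927) = 9269/10000 ≈ 0.926900
step 3 [1.5y] swap r/2=1087/27840: DF=(1 − 1087/27840·(0.965800+0.926900))/(1+1087/27840) = 8913/10000 ≈ 0.891300
step 4 [2y] swap r/2=127/3313: DF=(1 − 127/3313·(0.965800+0.926900+0.891300))/(1+127/3313) = 8603/10000 ≈ 0.860300
step 5 [2.5y] zero: DF = P = 813/1000 ≈ 0.813000
step 6 [3y] zero: DF = P = 79/100 ≈ 0.790000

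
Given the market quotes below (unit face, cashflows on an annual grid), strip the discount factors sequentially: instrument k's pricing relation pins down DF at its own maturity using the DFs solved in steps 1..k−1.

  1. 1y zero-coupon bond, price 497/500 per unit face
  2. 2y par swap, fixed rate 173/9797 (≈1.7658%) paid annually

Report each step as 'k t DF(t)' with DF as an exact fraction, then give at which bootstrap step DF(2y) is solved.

1 1 497/500
2 2 4827/5000
DF(2y) is solved at step 2

step 1 [1y] zero: DF = P = 497/500 ≈ 0.994000
step 2 [2y] swap r/1=173/9797: DF=(1 − 173/9797·(0.994000))/(1+173/9797) = 4827/5000 ≈ 0.965400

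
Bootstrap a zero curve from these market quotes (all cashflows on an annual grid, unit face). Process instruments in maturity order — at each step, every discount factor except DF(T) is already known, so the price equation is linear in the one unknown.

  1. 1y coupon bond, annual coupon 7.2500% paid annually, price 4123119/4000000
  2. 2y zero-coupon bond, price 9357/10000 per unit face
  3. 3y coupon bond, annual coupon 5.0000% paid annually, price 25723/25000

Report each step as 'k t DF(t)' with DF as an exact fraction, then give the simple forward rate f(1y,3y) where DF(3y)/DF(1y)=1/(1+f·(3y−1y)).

1 1 9611/10000
2 2 9357/10000
3 3 556/625
f(1y,3y) = ((9611/10000)/(556/625) − 1)/(2) = 715/17792 ≈ 4.0187%

step 1 [1y] bond c/1=29/400: DF=(4123119/4000000 − 29/400·(0))/(1+29/400) = 9611/10000 ≈ 0.961100
step 2 [2y] zero: DF = P = 9357/10000 ≈ 0.935700
step 3 [3y] bond c/1=1/20: DF=(25723/25000 − 1/20·(0.961100+0.935700))/(1+1/20) = 556/625 ≈ 0.889600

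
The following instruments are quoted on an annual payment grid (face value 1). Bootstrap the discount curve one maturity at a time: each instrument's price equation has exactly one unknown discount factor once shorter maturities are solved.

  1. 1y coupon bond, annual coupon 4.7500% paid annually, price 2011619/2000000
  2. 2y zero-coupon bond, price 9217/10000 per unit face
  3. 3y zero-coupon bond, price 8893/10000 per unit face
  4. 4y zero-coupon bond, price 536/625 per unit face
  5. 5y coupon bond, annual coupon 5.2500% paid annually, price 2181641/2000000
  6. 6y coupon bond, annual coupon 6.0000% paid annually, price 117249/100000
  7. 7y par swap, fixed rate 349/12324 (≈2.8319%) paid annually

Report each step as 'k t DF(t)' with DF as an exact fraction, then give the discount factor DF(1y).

step 1 [1y] bond c/1=19/400: DF=(2011619/2000000 − 19/400·(0))/(1+19/400) = 4801/5000 ≈ 0.960200
step 2 [2y] zero: DF = P = 9217/10000 ≈ 0.921700
step 3 [3y] zero: DF = P = 8893/10000 ≈ 0.889300
step 4 [4y] zero: DF = P = 536/625 ≈ 0.857600
step 5 [5y] bond c/1=21/400: DF=(2181641/2000000 − 21/400·(0.960200+0.921700+0.889300+0.857600))/(1+21/400) = 4277/5000 ≈ 0.855400
step 6 [6y] bond c/1=3/50: DF=(117249/100000 − 3/50·(0.960200+0.921700+0.889300+0.857600+0.855400))/(1+3/50) = 8523/10000 ≈ 0.852300
step 7 [7y] swap r/1=349/12324: DF=(1 − 349/12324·(0.960200+0.921700+0.889300+0.857600+0.855400+0.852300))/(1+349/12324) = 1651/2000 ≈ 0.825500

1 1 4801/5000
2 2 9217/10000
3 3 8893/10000
4 4 536/625
5 5 4277/5000
6 6 8523/10000
7 7 1651/2000
DF(1y) = 4801/5000 ≈ 0.960200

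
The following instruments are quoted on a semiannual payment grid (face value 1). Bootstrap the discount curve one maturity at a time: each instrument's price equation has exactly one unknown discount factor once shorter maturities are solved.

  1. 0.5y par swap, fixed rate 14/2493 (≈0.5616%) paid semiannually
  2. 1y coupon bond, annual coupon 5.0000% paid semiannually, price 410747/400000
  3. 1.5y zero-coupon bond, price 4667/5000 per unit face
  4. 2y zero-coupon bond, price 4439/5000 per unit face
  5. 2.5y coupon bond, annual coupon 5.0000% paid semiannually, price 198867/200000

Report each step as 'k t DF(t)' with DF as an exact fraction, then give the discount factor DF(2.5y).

1 1/2 2493/2500
2 1 391/400
3 3/2 4667/5000
4 2 4439/5000
5 5/2 351/400
DF(2.5y) = 351/400 ≈ 0.877500

step 1 [0.5y] swap r/2=7/2493: DF=(1 − 7/2493·(0))/(1+7/2493) = 2493/2500 ≈ 0.997200
step 2 [1y] bond c/2=1/40: DF=(410747/400000 − 1/40·(0.997200))/(1+1/40) = 391/400 ≈ 0.977500
step 3 [1.5y] zero: DF = P = 4667/5000 ≈ 0.933400
step 4 [2y] zero: DF = P = 4439/5000 ≈ 0.887800
step 5 [2.5y] bond c/2=1/40: DF=(198867/200000 − 1/40·(0.997200+0.977500+0.933400+0.887800))/(1+1/40) = 351/400 ≈ 0.877500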